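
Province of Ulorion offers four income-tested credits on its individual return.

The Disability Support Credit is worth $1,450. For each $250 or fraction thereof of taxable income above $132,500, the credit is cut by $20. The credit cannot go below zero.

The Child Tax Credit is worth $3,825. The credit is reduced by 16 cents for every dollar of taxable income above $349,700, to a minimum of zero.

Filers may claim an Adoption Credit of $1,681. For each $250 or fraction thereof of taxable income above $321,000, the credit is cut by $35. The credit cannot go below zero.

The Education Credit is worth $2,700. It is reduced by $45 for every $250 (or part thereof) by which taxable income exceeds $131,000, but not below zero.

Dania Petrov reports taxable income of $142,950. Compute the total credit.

$6,656

Disability Support Credit: income exceeds $132,500 by $10,450, which is 42 full-or-partial $250 increments; reduction = 42 × $20 = $840, leaving $610.
Child Tax Credit: $142,950 is at or below the $349,700 threshold, so the full $3,825 applies.
Adoption Credit: $142,950 is at or below the $321,000 threshold, so the full $1,681 applies.
Education Credit: income exceeds $131,000 by $11,950, which is 48 full-or-partial $250 increments; reduction = 48 × $45 = $2,160, leaving $540.
Total: $610 + $3,825 + $1,681 + $540 = $6,656.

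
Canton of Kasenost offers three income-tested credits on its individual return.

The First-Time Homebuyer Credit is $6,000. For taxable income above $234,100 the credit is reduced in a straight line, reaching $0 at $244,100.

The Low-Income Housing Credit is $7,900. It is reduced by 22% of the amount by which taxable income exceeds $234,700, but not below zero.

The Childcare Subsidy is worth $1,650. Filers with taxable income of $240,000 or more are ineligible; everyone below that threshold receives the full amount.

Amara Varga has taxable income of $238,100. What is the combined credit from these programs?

First-Time Homebuyer Credit: $238,100 is $4,000 into a $10,000 phase-out range, leaving 6,000/10,000 of the credit: $6,000 × 6,000/10,000 = $3,600.
Low-Income Housing Credit: 22% of the $3,400 excess over $234,700 is $748; credit = $7,900 − $748 = $7,152.
Childcare Subsidy: $238,100 is below the $240,000 cutoff, so the full $1,650 applies.
Total: $3,600 + $7,152 + $1,650 = $12,402.

$12,402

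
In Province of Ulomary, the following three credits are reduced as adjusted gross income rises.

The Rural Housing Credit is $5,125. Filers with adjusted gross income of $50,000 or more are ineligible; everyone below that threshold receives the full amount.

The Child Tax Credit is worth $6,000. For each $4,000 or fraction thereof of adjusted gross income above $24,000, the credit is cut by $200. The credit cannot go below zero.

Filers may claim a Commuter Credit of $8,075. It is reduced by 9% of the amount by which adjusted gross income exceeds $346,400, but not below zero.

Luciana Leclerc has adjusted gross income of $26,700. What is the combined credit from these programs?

$19,000

Rural Housing Credit: $26,700 is below the $50,000 cutoff, so the full $5,125 applies.
Child Tax Credit: income exceeds $24,000 by $2,700, which is 1 full-or-partial $4,000 increment; reduction = 1 × $200 = $200, leaving $5,800.
Commuter Credit: $26,700 is at or below the $346,400 threshold, so the full $8,075 applies.
Total: $5,125 + $5,800 + $8,075 = $19,000.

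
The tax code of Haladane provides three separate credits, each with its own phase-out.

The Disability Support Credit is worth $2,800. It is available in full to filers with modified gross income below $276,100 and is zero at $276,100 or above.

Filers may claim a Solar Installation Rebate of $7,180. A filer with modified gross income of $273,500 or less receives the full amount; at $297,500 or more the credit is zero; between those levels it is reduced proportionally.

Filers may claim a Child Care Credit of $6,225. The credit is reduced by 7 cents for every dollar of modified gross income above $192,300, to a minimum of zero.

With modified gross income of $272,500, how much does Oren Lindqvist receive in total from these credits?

Disability Support Credit: $272,500 is below the $276,100 cutoff, so the full $2,800 applies.
Solar Installation Rebate: $272,500 is at or below the $273,500 threshold, so the full $7,180 applies.
Child Care Credit: 7% of the $80,200 excess over $192,300 is $5,614; credit = $6,225 − $5,614 = $611.
Total: $2,800 + $7,180 + $611 = $10,591.

$10,591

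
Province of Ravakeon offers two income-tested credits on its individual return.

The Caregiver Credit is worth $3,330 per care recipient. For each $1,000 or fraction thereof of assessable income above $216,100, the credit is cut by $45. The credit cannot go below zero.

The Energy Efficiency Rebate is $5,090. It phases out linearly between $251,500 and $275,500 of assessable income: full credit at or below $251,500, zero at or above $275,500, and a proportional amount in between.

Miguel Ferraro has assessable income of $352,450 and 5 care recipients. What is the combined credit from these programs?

Caregiver Credit: base = 5 × $3,330 = $16,650. income exceeds $216,100 by $136,350, which is 137 full-or-partial $1,000 increments; reduction = 137 × $45 = $6,165, leaving $10,485.
Energy Efficiency Rebate: $352,450 is at or above $275,500, so the credit is $0.
Total: $10,485 + $0 = $10,485.

$10,485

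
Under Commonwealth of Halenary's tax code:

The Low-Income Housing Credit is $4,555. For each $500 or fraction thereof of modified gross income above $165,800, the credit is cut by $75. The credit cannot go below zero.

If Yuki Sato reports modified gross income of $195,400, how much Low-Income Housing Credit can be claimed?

Low-Income Housing Credit: income exceeds $165,800 by $29,600, which is 60 full-or-partial $500 increments; reduction = 60 × $75 = $4,500, leaving $55.

$55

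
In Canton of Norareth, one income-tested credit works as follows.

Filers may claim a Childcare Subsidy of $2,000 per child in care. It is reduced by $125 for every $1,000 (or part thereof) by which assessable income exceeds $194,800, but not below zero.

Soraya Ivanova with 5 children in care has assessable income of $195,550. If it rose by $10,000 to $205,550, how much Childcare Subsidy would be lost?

At $195,550 — base = 5 × $2,000 = $10,000. income exceeds $194,800 by $750, which is 1 full-or-partial $1,000 increment; reduction = 1 × $125 = $125, leaving $9,875.
At $205,550 — base = 5 × $2,000 = $10,000. income exceeds $194,800 by $10,750, which is 11 full-or-partial $1,000 increments; reduction = 11 × $125 = $1,375, leaving $8,625.
Lost: $9,875 − $8,625 = $1,250.

$1,250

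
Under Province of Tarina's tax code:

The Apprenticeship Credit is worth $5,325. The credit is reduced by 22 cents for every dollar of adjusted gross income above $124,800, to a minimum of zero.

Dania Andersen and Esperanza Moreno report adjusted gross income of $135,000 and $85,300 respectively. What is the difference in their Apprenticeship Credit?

Dania ($135,000): Apprenticeship Credit: 22% of the $10,200 excess over $124,800 is $2,244; credit = $5,325 − $2,244 = $3,081.
Esperanza ($85,300): Apprenticeship Credit: $85,300 is at or below the $124,800 threshold, so the full $5,325 applies.
Difference: |$3,081 − $5,325| = $2,244.

$2,244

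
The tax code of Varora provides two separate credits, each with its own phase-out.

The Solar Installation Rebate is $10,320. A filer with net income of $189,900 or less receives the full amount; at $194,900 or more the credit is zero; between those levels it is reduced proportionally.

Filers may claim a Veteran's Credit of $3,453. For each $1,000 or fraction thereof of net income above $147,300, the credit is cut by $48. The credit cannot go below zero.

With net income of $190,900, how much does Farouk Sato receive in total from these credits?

$9,597

Solar Installation Rebate: $190,900 is $1,000 into a $5,000 phase-out range, leaving 4,000/5,000 of the credit: $10,320 × 4,000/5,000 = $8,256.
Veteran's Credit: income exceeds $147,300 by $43,600, which is 44 full-or-partial $1,000 increments; reduction = 44 × $48 = $2,112, leaving $1,341.
Total: $8,256 + $1,341 = $9,597.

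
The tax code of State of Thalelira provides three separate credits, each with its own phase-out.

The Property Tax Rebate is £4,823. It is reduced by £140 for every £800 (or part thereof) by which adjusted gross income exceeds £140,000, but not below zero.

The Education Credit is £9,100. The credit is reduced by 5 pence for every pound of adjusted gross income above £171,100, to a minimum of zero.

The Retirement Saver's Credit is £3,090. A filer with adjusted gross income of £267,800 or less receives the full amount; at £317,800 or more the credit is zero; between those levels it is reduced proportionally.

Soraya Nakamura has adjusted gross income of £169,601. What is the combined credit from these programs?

Property Tax Rebate: income exceeds £140,000 by £29,601 → 38 increments × £140 = £5,320 ≥ base, so the credit is £0.
Education Credit: £169,601 is at or below the £171,100 threshold, so the full £9,100 applies.
Retirement Saver's Credit: £169,601 is at or below the £267,800 threshold, so the full £3,090 applies.
Total: £0 + £9,100 + £3,090 = £12,190.

£12,190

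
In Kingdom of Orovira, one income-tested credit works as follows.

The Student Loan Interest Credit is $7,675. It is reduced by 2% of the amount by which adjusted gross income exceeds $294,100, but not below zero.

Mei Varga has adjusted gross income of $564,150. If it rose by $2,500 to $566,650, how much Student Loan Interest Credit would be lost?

$50

At $564,150 — 2% of the $270,050 excess over $294,100 is $5,401; credit = $7,675 − $5,401 = $2,274.
At $566,650 — 2% of the $272,550 excess over $294,100 is $5,451; credit = $7,675 − $5,451 = $2,224.
Lost: $2,274 − $2,224 = $50.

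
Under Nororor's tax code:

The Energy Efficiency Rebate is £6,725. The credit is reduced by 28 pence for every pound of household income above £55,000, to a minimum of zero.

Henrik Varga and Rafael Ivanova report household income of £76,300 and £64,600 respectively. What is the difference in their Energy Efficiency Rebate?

Henrik (£76,300): Energy Efficiency Rebate: 28% of the £21,300 excess over £55,000 is £5,964; credit = £6,725 − £5,964 = £761.
Rafael (£64,600): Energy Efficiency Rebate: 28% of the £9,600 excess over £55,000 is £2,688; credit = £6,725 − £2,688 = £4,037.
Difference: |£761 − £4,037| = £3,276.

£3,276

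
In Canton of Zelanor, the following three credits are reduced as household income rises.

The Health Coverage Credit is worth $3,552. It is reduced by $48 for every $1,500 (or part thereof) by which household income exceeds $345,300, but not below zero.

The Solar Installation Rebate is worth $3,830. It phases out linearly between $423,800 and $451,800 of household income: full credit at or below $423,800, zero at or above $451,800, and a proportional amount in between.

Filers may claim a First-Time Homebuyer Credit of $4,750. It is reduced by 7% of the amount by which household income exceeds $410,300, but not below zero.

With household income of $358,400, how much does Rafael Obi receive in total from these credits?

Health Coverage Credit: income exceeds $345,300 by $13,100, which is 9 full-or-partial $1,500 increments; reduction = 9 × $48 = $432, leaving $3,120.
Solar Installation Rebate: $358,400 is at or below the $423,800 threshold, so the full $3,830 applies.
First-Time Homebuyer Credit: $358,400 is at or below the $410,300 threshold, so the full $4,750 applies.
Total: $3,120 + $3,830 + $4,750 = $11,700.

$11,700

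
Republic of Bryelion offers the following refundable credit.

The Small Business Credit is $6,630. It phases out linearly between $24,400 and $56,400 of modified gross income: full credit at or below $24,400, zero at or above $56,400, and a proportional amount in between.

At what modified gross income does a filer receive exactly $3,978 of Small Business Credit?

$3,978 is 3,978/6,630 of the full $6,630, so 2,652/6,630 of the $32,000 range has been used: income = $24,400 + $32,000 × 2,652/6,630 = $37,200.

$37,200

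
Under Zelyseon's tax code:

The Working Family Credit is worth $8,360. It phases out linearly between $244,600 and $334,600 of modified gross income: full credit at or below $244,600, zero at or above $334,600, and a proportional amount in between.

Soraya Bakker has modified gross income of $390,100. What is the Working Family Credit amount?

$0

Working Family Credit: $390,100 is at or above $334,600, so the credit is $0.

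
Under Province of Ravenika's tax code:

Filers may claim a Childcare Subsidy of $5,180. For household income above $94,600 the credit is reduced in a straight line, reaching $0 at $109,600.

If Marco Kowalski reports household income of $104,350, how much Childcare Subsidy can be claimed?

$1,813

Childcare Subsidy: $104,350 is $9,750 into a $15,000 phase-out range, leaving 5,250/15,000 of the credit: $5,180 × 5,250/15,000 = $1,813.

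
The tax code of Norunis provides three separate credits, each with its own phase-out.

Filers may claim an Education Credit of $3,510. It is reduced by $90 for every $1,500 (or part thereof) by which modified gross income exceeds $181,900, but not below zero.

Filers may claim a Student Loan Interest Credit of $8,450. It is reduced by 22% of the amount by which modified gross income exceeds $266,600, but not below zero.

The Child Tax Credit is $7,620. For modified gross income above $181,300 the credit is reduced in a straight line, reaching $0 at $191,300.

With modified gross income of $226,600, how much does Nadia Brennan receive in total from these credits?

$9,260

Education Credit: income exceeds $181,900 by $44,700, which is 30 full-or-partial $1,500 increments; reduction = 30 × $90 = $2,700, leaving $810.
Student Loan Interest Credit: $226,600 is at or below the $266,600 threshold, so the full $8,450 applies.
Child Tax Credit: $226,600 is at or above $191,300, so the credit is $0.
Total: $810 + $8,450 + $0 = $9,260.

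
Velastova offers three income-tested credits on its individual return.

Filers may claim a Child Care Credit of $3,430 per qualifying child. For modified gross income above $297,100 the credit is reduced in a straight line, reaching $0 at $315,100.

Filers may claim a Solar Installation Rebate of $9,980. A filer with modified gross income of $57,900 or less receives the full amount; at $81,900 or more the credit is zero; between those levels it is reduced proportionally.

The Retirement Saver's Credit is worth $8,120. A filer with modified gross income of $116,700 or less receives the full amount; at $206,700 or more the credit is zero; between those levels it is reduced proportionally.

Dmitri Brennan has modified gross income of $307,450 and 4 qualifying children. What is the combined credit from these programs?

Child Care Credit: base = 4 × $3,430 = $13,720. $307,450 is $10,350 into a $18,000 phase-out range, leaving 7,650/18,000 of the credit: $13,720 × 7,650/18,000 = $5,831.
Solar Installation Rebate: $307,450 is at or above $81,900, so the credit is $0.
Retirement Saver's Credit: $307,450 is at or above $206,700, so the credit is $0.
Total: $5,831 + $0 + $0 = $5,831.

$5,831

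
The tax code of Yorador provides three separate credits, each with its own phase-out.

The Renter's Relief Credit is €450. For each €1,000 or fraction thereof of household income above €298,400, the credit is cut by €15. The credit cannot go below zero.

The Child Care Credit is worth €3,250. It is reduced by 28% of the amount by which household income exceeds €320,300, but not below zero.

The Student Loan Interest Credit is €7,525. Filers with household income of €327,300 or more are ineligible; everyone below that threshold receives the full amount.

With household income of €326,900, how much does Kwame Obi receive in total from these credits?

Renter's Relief Credit: income exceeds €298,400 by €28,500, which is 29 full-or-partial €1,000 increments; reduction = 29 × €15 = €435, leaving €15.
Child Care Credit: 28% of the €6,600 excess over €320,300 is €1,848; credit = €3,250 − €1,848 = €1,402.
Student Loan Interest Credit: €326,900 is below the €327,300 cutoff, so the full €7,525 applies.
Total: €15 + €1,402 + €7,525 = €8,942.

€8,942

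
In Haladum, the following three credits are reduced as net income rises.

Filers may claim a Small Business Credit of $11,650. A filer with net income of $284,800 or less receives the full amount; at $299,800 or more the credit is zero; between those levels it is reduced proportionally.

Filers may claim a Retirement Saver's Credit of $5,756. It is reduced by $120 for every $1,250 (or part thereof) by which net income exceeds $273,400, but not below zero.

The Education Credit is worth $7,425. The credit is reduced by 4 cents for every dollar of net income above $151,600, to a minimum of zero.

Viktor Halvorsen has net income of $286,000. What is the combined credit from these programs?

Small Business Credit: $286,000 is $1,200 into a $15,000 phase-out range, leaving 13,800/15,000 of the credit: $11,650 × 13,800/15,000 = $10,718.
Retirement Saver's Credit: income exceeds $273,400 by $12,600, which is 11 full-or-partial $1,250 increments; reduction = 11 × $120 = $1,320, leaving $4,436.
Education Credit: 4% of the $134,400 excess over $151,600 is $5,376; credit = $7,425 − $5,376 = $2,049.
Total: $10,718 + $4,436 + $2,049 = $17,203.

$17,203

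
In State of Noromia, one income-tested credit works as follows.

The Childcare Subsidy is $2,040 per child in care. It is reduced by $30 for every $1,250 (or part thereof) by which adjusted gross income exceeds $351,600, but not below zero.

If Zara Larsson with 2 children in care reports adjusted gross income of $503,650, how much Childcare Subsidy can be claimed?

Childcare Subsidy: base = 2 × $2,040 = $4,080. income exceeds $351,600 by $152,050, which is 122 full-or-partial $1,250 increments; reduction = 122 × $30 = $3,660, leaving $420.

$420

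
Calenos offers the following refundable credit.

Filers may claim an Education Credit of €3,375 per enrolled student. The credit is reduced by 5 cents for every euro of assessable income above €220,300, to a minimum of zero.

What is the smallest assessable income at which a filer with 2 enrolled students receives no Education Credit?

€355,300

Full credit = 2 × €3,375 = €6,750.
The credit falls by 5% of each euro above €220,300, so it reaches zero when the excess is €6,750 / 5% = €135,000: income = €220,300 + €135,000 = €355,300.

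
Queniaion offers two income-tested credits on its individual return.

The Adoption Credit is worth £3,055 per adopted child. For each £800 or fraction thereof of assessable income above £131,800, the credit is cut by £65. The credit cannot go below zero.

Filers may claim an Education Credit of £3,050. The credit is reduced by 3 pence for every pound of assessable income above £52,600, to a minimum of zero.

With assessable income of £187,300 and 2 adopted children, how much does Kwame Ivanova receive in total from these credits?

£1,560

Adoption Credit: base = 2 × £3,055 = £6,110. income exceeds £131,800 by £55,500, which is 70 full-or-partial £800 increments; reduction = 70 × £65 = £4,550, leaving £1,560.
Education Credit: 3% of the £134,700 excess over £52,600 is £4,041 ≥ base, so the credit is £0.
Total: £1,560 + £0 = £1,560.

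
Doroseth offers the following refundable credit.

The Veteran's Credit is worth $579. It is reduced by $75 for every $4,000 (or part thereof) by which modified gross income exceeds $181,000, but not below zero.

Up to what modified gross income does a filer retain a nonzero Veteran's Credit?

$209,000

After 7 increments the reduction is 7 × $75 = $525, leaving $54; one more increment wipes it out. Increment 7 ends at excess 7 × $4,000 = $28,000, so the highest qualifying income is $181,000 + $28,000 = $209,000.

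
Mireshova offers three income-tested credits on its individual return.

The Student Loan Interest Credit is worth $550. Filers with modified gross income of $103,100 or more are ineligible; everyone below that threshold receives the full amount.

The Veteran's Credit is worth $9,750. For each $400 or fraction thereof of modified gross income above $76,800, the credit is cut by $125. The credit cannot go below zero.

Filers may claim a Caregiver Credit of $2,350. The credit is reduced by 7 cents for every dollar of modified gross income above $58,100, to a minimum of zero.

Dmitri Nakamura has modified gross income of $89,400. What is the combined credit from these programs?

$6,459

Student Loan Interest Credit: $89,400 is below the $103,100 cutoff, so the full $550 applies.
Veteran's Credit: income exceeds $76,800 by $12,600, which is 32 full-or-partial $400 increments; reduction = 32 × $125 = $4,000, leaving $5,750.
Caregiver Credit: 7% of the $31,300 excess over $58,100 is $2,191; credit = $2,350 − $2,191 = $159.
Total: $550 + $5,750 + $159 = $6,459.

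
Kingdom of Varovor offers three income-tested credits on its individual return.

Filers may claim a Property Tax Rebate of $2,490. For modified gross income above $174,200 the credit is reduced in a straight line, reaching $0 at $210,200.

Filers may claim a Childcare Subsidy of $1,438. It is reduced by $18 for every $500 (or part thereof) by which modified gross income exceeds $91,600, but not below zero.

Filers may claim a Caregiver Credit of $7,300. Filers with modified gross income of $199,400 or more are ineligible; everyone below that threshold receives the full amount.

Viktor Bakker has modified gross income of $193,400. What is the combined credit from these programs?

$8,462

Property Tax Rebate: $193,400 is $19,200 into a $36,000 phase-out range, leaving 16,800/36,000 of the credit: $2,490 × 16,800/36,000 = $1,162.
Childcare Subsidy: income exceeds $91,600 by $101,800 → 204 increments × $18 = $3,672 ≥ base, so the credit is $0.
Caregiver Credit: $193,400 is below the $199,400 cutoff, so the full $7,300 applies.
Total: $1,162 + $0 + $7,300 = $8,462.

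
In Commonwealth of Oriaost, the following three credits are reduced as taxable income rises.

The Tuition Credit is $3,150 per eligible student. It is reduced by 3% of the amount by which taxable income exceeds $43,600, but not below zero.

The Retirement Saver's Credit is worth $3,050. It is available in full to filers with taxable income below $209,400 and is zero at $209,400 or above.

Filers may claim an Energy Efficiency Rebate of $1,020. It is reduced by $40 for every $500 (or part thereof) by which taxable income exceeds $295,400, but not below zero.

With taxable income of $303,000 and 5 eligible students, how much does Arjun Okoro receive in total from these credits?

$8,348

Tuition Credit: base = 5 × $3,150 = $15,750. 3% of the $259,400 excess over $43,600 is $7,782; credit = $15,750 − $7,782 = $7,968.
Retirement Saver's Credit: $303,000 meets or exceeds the $209,400 cutoff, so the credit is $0.
Energy Efficiency Rebate: income exceeds $295,400 by $7,600, which is 16 full-or-partial $500 increments; reduction = 16 × $40 = $640, leaving $380.
Total: $7,968 + $0 + $380 = $8,348.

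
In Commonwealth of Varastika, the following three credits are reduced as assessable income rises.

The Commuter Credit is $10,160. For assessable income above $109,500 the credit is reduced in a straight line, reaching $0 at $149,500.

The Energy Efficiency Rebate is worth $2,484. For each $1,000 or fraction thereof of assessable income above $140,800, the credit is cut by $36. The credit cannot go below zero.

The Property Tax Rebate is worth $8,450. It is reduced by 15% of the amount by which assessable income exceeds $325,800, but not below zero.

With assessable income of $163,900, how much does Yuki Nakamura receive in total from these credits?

Commuter Credit: $163,900 is at or above $149,500, so the credit is $0.
Energy Efficiency Rebate: income exceeds $140,800 by $23,100, which is 24 full-or-partial $1,000 increments; reduction = 24 × $36 = $864, leaving $1,620.
Property Tax Rebate: $163,900 is at or below the $325,800 threshold, so the full $8,450 applies.
Total: $0 + $1,620 + $8,450 = $10,070.

$10,070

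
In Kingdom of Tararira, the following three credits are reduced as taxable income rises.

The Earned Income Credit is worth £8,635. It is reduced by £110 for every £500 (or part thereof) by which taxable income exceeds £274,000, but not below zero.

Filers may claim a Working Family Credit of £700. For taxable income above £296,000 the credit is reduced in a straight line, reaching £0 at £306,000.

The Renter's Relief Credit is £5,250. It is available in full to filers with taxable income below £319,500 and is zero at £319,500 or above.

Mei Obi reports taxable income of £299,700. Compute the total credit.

£8,606

Earned Income Credit: income exceeds £274,000 by £25,700, which is 52 full-or-partial £500 increments; reduction = 52 × £110 = £5,720, leaving £2,915.
Working Family Credit: £299,700 is £3,700 into a £10,000 phase-out range, leaving 6,300/10,000 of the credit: £700 × 6,300/10,000 = £441.
Renter's Relief Credit: £299,700 is below the £319,500 cutoff, so the full £5,250 applies.
Total: £2,915 + £441 + £5,250 = £8,606.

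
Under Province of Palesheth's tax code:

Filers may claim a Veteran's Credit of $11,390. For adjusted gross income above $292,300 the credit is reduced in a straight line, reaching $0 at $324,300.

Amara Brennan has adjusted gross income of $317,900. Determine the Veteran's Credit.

Veteran's Credit: $317,900 is $25,600 into a $32,000 phase-out range, leaving 6,400/32,000 of the credit: $11,390 × 6,400/32,000 = $2,278.

$2,278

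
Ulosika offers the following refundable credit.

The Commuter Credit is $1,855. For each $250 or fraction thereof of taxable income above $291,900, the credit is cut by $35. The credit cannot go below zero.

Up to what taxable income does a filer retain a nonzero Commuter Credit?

After 52 increments the reduction is 52 × $35 = $1,820, leaving $35; one more increment wipes it out. Increment 52 ends at excess 52 × $250 = $13,000, so the highest qualifying income is $291,900 + $13,000 = $304,900.

$304,900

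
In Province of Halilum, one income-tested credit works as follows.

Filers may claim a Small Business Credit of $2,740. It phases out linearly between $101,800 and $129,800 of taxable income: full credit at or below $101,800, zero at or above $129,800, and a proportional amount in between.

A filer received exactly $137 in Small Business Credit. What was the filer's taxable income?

$137 is 137/2,740 of the full $2,740, so 2,603/2,740 of the $28,000 range has been used: income = $101,800 + $28,000 × 2,603/2,740 = $128,400.

$128,400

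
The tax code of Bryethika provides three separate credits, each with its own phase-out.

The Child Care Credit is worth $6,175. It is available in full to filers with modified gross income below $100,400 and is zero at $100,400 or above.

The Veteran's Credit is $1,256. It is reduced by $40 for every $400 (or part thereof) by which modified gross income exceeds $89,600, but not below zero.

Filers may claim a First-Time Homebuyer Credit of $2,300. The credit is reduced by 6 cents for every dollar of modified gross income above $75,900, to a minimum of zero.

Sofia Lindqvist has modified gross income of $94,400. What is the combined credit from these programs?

Child Care Credit: $94,400 is below the $100,400 cutoff, so the full $6,175 applies.
Veteran's Credit: income exceeds $89,600 by $4,800, which is 12 full-or-partial $400 increments; reduction = 12 × $40 = $480, leaving $776.
First-Time Homebuyer Credit: 6% of the $18,500 excess over $75,900 is $1,110; credit = $2,300 − $1,110 = $1,190.
Total: $6,175 + $776 + $1,190 = $8,141.

$8,141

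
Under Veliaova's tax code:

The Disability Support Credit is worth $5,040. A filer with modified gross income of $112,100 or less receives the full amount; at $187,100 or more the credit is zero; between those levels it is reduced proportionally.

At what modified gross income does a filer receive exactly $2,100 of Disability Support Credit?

$2,100 is 2,100/5,040 of the full $5,040, so 2,940/5,040 of the $75,000 range has been used: income = $112,100 + $75,000 × 2,940/5,040 = $155,850.

$155,850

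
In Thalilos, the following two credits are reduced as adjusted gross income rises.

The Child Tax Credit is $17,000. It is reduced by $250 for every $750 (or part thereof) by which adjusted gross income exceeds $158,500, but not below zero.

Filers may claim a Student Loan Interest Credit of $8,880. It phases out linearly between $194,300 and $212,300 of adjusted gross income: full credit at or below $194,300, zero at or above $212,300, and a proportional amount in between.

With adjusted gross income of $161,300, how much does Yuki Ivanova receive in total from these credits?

Child Tax Credit: income exceeds $158,500 by $2,800, which is 4 full-or-partial $750 increments; reduction = 4 × $250 = $1,000, leaving $16,000.
Student Loan Interest Credit: $161,300 is at or below the $194,300 threshold, so the full $8,880 applies.
Total: $16,000 + $8,880 = $24,880.

$24,880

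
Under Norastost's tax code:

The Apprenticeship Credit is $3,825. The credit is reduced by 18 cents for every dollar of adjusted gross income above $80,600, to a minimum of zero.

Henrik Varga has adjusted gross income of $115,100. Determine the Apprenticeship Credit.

$0

Apprenticeship Credit: 18% of the $34,500 excess over $80,600 is $6,210 ≥ base, so the credit is $0.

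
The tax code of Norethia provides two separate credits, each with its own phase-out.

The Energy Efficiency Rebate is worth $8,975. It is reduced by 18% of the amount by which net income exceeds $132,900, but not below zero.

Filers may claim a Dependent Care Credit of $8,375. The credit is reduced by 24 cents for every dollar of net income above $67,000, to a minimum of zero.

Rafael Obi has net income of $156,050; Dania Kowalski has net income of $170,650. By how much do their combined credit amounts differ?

Rafael ($156,050): Energy Efficiency Rebate: 18% of the $23,150 excess over $132,900 is $4,167; credit = $8,975 − $4,167 = $4,808. Dependent Care Credit: 24% of the $89,050 excess over $67,000 is $21,372 ≥ base, so the credit is $0. total $4,808 + $0 = $4,808
Dania ($170,650): Energy Efficiency Rebate: 18% of the $37,750 excess over $132,900 is $6,795; credit = $8,975 − $6,795 = $2,180. Dependent Care Credit: 24% of the $103,650 excess over $67,000 is $24,876 ≥ base, so the credit is $0. total $2,180 + $0 = $2,180
Difference: |$4,808 − $2,180| = $2,628.

$2,628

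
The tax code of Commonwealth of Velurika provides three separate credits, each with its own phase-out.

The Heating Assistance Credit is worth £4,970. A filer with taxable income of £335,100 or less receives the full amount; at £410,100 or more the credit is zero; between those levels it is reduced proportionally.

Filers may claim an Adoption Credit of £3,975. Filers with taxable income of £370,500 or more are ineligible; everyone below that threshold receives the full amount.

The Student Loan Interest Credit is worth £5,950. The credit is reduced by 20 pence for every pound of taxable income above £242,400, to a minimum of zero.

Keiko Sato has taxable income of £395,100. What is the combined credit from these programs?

Heating Assistance Credit: £395,100 is £60,000 into a £75,000 phase-out range, leaving 15,000/75,000 of the credit: £4,970 × 15,000/75,000 = £994.
Adoption Credit: £395,100 meets or exceeds the £370,500 cutoff, so the credit is £0.
Student Loan Interest Credit: 20% of the £152,700 excess over £242,400 is £30,540 ≥ base, so the credit is £0.
Total: £994 + £0 + £0 = £994.

£994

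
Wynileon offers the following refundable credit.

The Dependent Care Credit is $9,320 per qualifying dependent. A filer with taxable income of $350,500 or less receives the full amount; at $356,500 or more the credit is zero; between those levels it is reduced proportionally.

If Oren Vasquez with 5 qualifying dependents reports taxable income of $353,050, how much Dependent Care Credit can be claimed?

Dependent Care Credit: base = 5 × $9,320 = $46,600. $353,050 is $2,550 into a $6,000 phase-out range, leaving 3,450/6,000 of the credit: $46,600 × 3,450/6,000 = $26,795.

$26,795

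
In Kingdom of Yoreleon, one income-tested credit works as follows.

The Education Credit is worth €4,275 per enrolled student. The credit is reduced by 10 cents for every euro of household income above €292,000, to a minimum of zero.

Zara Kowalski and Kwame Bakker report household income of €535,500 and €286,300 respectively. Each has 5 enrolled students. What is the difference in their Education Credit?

€21,375

Zara (€535,500): Education Credit: base = 5 × €4,275 = €21,375. 10% of the €243,500 excess over €292,000 is €24,350 ≥ base, so the credit is €0.
Kwame (€286,300): Education Credit: base = 5 × €4,275 = €21,375. €286,300 is at or below the €292,000 threshold, so the full €21,375 applies.
Difference: |€0 − €21,375| = €21,375.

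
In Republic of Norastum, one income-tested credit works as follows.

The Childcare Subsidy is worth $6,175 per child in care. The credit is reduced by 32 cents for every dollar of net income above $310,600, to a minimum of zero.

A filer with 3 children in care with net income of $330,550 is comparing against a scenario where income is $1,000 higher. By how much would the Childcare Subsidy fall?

$320

At $330,550 — base = 3 × $6,175 = $18,525. 32% of the $19,950 excess over $310,600 is $6,384; credit = $18,525 − $6,384 = $12,141.
At $331,550 — base = 3 × $6,175 = $18,525. 32% of the $20,950 excess over $310,600 is $6,704; credit = $18,525 − $6,704 = $11,821.
Lost: $12,141 − $11,821 = $320.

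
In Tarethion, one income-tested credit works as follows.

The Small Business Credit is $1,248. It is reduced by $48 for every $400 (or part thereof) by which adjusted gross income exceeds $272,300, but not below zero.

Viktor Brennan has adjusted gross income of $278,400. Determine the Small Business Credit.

Small Business Credit: income exceeds $272,300 by $6,100, which is 16 full-or-partial $400 increments; reduction = 16 × $48 = $768, leaving $480.

$480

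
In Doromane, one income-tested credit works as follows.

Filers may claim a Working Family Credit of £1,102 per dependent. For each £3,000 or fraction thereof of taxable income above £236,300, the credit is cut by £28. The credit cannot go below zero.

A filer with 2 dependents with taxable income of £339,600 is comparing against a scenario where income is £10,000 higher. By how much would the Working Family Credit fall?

At £339,600 — base = 2 × £1,102 = £2,204. income exceeds £236,300 by £103,300, which is 35 full-or-partial £3,000 increments; reduction = 35 × £28 = £980, leaving £1,224.
At £349,600 — base = 2 × £1,102 = £2,204. income exceeds £236,300 by £113,300, which is 38 full-or-partial £3,000 increments; reduction = 38 × £28 = £1,064, leaving £1,140.
Lost: £1,224 − £1,140 = £84.

£84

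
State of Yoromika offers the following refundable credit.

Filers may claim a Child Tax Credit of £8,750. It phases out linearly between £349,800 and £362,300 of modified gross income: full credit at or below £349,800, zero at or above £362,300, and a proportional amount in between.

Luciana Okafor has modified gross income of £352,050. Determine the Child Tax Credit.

£7,175

Child Tax Credit: £352,050 is £2,250 into a £12,500 phase-out range, leaving 10,250/12,500 of the credit: £8,750 × 10,250/12,500 = £7,175.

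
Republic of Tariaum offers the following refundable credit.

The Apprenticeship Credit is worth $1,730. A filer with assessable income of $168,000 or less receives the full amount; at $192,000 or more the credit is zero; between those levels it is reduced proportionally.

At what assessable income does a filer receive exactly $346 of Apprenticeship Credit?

$187,200

$346 is 346/1,730 of the full $1,730, so 1,384/1,730 of the $24,000 range has been used: income = $168,000 + $24,000 × 1,384/1,730 = $187,200.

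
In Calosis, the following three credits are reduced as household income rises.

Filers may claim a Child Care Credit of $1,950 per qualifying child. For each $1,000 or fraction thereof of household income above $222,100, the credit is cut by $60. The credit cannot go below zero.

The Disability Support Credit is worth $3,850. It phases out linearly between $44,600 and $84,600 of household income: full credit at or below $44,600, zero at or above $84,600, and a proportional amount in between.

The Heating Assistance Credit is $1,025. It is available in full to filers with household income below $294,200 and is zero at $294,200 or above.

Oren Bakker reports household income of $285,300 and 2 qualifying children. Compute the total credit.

$1,085

Child Care Credit: base = 2 × $1,950 = $3,900. income exceeds $222,100 by $63,200, which is 64 full-or-partial $1,000 increments; reduction = 64 × $60 = $3,840, leaving $60.
Disability Support Credit: $285,300 is at or above $84,600, so the credit is $0.
Heating Assistance Credit: $285,300 is below the $294,200 cutoff, so the full $1,025 applies.
Total: $60 + $0 + $1,025 = $1,085.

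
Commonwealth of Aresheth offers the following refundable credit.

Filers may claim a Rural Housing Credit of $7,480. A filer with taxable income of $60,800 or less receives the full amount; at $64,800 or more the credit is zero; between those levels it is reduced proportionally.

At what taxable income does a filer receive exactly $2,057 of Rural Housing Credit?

$2,057 is 2,057/7,480 of the full $7,480, so 5,423/7,480 of the $4,000 range has been used: income = $60,800 + $4,000 × 5,423/7,480 = $63,700.

$63,700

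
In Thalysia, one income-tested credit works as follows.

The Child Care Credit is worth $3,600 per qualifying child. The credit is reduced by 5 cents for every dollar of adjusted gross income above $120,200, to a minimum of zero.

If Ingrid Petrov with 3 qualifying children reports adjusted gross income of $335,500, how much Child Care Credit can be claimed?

Child Care Credit: base = 3 × $3,600 = $10,800. 5% of the $215,300 excess over $120,200 is $10,765; credit = $10,800 − $10,765 = $35.

$35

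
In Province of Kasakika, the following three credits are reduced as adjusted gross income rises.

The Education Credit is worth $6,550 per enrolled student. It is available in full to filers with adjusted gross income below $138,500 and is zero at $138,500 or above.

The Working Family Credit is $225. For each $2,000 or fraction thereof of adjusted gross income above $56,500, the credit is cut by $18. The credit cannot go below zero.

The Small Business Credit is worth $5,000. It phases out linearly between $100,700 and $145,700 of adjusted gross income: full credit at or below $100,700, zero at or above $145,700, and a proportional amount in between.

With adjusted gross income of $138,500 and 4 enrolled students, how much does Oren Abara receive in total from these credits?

$800

Education Credit: base = 4 × $6,550 = $26,200. $138,500 meets or exceeds the $138,500 cutoff, so the credit is $0.
Working Family Credit: income exceeds $56,500 by $82,000 → 41 increments × $18 = $738 ≥ base, so the credit is $0.
Small Business Credit: $138,500 is $37,800 into a $45,000 phase-out range, leaving 7,200/45,000 of the credit: $5,000 × 7,200/45,000 = $800.
Total: $0 + $0 + $800 = $800.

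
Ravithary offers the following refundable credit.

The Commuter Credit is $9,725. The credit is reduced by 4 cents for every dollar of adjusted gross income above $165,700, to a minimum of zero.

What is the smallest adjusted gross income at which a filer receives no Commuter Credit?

$408,825

The credit falls by 4% of each dollar above $165,700, so it reaches zero when the excess is $9,725 / 4% = $243,125: income = $165,700 + $243,125 = $408,825.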